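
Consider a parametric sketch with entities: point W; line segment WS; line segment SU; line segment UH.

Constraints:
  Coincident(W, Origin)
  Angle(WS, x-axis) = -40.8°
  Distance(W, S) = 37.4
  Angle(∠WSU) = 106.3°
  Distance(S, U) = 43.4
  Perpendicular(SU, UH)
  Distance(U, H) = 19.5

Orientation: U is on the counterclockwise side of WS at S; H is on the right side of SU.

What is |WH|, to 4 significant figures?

77.29

∠WSU = 106.3°, so SU runs at -40.8° + (180° − 106.3°) = 32.90° from the x-axis; with |SU| = 43.4, U = S + 43.4·(cos 32.90°, sin 32.90°) = (64.75, -0.8642). SU ⟂ UH; with |UH| = 19.5 on the right of SU, H = U + 19.5·(0.5432, -0.8396) = (75.34, -17.24). Then |WH| = |H − W| = 77.29.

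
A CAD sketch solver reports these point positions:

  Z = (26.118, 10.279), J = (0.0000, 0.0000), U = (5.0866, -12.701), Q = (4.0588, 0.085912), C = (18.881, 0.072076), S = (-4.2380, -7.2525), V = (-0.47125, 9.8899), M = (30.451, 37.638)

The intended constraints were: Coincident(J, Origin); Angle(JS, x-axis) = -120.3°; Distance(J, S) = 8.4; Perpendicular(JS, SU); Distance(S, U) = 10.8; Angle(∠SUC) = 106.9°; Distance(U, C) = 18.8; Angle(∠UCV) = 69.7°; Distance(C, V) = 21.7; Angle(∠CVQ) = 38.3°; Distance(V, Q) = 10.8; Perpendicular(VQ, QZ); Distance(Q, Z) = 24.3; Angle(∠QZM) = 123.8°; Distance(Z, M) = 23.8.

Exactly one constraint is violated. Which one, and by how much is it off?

Distance(Z, M) = 23.8 — off by 3.90.

J = (0.00, 0.00) ✓; JS at -120.3° ✓; |JS| = 8.400 ✓; ∠(JS, SU) = 90.00° ✓; |SU| = 10.80 ✓; ∠SUC = 106.9° ✓; |UC| = 18.80 ✓; ∠UCV = 69.70° ✓; |CV| = 21.70 ✓; ∠CVQ = 38.30° ✓; |VQ| = 10.80 ✓; ∠(VQ, QZ) = 90.00° ✓; |QZ| = 24.30 ✓; ∠QZM = 123.8° ✓; |ZM| = 27.70 ✗.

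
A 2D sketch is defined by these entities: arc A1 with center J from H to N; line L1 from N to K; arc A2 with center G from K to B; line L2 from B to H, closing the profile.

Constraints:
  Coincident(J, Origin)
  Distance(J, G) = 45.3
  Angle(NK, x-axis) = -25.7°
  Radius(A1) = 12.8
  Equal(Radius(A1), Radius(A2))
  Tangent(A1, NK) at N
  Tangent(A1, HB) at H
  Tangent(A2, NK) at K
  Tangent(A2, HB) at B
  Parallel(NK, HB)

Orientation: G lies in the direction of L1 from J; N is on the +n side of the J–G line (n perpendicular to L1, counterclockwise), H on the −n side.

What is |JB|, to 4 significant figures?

47.07

Tangency of A1 to both parallel lines with radius 12.8 puts N and H at J ± 12.8·n: N = (5.551, 11.53), H = (-5.551, -11.53). Equal radii place K and B the same way about G: K = G + 12.8·n = (46.37, -8.111), B = G − 12.8·n = (35.27, -31.18). Then |JB| = |B − J| = 47.07.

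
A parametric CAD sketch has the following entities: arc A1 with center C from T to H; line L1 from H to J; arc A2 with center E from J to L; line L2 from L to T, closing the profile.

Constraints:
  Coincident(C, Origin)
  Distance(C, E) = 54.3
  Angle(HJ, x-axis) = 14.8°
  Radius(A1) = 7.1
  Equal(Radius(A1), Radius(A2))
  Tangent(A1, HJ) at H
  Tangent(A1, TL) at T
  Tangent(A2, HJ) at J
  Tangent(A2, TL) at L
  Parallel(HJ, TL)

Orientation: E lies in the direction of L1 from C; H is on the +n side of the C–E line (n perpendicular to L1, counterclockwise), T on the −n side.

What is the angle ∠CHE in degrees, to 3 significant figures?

82.6°

C is at the origin and E lies 54.3 along u from C, so E = 54.3·u = (52.5, 13.9). Tangency of A1 to both parallel lines with radius 7.1 puts H and T at C ± 7.1·n: H = (-1.81, 6.86), T = (1.81, -6.86). Then cos ∠CHE = HC·HE / (|HC||HE|), giving 82.6°.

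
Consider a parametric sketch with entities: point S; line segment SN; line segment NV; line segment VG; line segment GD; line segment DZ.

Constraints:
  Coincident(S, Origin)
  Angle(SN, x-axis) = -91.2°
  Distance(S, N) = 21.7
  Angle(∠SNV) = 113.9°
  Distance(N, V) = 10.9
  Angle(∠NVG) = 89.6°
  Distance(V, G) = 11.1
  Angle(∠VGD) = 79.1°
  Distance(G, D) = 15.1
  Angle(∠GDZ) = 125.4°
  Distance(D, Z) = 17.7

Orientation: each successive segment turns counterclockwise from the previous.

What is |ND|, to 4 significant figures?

9.064

S is at the origin; SN runs at -91.2° with length 21.7, so N = (-0.4545, -21.70). ∠SNV = 113.9° gives NV at -25.10° from the x-axis; with |NV| = 10.9, V = (9.416, -26.32). ∠NVG = 89.6° gives VG at 65.30° from the x-axis; with |VG| = 11.1, G = (14.05, -16.23). ∠VGD = 79.1° gives GD at 166.2° from the x-axis; with |GD| = 15.1, D = (-0.6096, -12.63). Then |ND| = |D − N| = 9.064.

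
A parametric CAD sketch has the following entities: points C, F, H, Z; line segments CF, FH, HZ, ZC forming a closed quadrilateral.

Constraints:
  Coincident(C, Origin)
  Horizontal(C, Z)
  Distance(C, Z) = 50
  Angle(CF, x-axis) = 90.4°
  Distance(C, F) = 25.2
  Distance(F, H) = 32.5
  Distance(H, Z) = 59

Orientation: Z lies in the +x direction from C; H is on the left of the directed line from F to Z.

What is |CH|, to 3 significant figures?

54.5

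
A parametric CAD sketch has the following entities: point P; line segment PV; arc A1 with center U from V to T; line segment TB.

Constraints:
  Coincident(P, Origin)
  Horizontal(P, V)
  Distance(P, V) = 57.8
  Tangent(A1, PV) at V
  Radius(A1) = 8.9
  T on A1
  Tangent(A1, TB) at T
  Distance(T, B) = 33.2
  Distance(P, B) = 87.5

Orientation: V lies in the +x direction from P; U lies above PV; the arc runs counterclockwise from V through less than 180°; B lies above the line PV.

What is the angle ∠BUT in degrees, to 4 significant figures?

74.99°

P is at the origin; P and V share the same y with |PV| = 57.8 and V on the +x side, so V = (57.80, 0.000). A1 meets PV tangentially, so UV is at right angles to PV, so U = V + (0, 8.9) = (57.80, 8.900). Since UT ⟂ TB (tangency), |UB| = √(8.9² + 33.2²) = 34.37 regardless of where T sits on A1. So B lies on both circle(P, 87.5) and circle(U, 34.37); the above-PV intersection is B = (80.21, 34.96). T is the foot of the tangent from B: T = (65.82, 5.042).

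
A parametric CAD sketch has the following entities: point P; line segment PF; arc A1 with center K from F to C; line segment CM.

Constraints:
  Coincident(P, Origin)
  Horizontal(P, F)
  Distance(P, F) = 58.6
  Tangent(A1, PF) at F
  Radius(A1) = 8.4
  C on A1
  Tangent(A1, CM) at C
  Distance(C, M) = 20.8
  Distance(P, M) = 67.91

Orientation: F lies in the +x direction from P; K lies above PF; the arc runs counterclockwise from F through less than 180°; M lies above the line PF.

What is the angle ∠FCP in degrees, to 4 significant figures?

44.25°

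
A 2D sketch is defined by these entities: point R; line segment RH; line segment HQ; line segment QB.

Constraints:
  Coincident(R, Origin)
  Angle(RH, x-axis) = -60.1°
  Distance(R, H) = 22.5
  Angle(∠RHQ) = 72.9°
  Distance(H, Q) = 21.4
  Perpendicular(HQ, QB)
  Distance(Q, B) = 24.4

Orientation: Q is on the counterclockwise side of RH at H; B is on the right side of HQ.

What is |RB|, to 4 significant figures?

48.23

∠RHQ = 72.9°, so HQ runs at -60.1° + (180° − 72.9°) = 47.00° from the x-axis; with |HQ| = 21.4, Q = H + 21.4·(cos 47.00°, sin 47.00°) = (25.81, -3.854). HQ ⟂ QB; with |QB| = 24.4 on the right of HQ, B = Q + 24.4·(0.7314, -0.6820) = (43.66, -20.49). Then |RB| = |B − R| = 48.23.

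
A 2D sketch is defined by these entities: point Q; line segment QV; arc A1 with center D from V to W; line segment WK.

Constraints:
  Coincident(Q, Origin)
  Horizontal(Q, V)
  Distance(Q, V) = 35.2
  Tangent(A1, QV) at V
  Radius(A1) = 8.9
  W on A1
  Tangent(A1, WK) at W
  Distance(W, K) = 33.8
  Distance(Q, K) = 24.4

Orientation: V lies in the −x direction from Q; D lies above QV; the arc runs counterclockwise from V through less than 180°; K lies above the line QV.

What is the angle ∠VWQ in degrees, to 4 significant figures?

155.6°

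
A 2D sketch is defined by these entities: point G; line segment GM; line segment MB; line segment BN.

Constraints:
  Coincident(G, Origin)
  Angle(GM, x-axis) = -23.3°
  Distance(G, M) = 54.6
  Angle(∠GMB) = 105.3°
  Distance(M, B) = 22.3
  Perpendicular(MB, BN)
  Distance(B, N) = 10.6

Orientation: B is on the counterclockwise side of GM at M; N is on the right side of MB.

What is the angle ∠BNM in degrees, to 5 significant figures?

64.577°

G is at the origin; GM runs at -23.3° with length 54.6, so M = 54.6·(cos -23.3°, sin -23.3°) = (50.147, -21.597). ∠GMB = 105.3°, so MB runs at -23.3° + (180° − 105.3°) = 51.400° from the x-axis; with |MB| = 22.3, B = M + 22.3·(cos 51.400°, sin 51.400°) = (64.060, -4.1689). MB is perpendicular to BN; with |BN| = 10.6 on the right of MB, N = B + 10.6·(0.78152, -0.62388) = (72.344, -10.782). Then cos ∠BNM = NB·NM / (|NB||NM|), giving 64.577°.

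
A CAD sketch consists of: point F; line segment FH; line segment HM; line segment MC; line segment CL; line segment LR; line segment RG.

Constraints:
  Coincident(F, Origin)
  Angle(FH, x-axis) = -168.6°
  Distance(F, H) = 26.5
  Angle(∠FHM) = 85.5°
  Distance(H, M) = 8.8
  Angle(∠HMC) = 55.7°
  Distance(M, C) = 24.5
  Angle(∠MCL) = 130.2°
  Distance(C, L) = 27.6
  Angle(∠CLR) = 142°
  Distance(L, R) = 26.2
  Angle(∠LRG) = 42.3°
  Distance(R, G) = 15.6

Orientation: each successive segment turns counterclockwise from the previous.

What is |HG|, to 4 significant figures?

39.82

F is at the origin; FH runs at -168.6° with length 26.5, so H = (-25.98, -5.238). ∠FHM = 85.5° gives HM at -74.10° from the x-axis; with |HM| = 8.8, M = (-23.57, -13.70). ∠HMC = 55.7° gives MC at 50.20° from the x-axis; with |MC| = 24.5, C = (-7.884, 5.122). ∠MCL = 130.2° gives CL at 100.0° from the x-axis; with |CL| = 27.6, L = (-12.68, 32.30). ∠CLR = 142.0° gives LR at 138.0° from the x-axis; with |LR| = 26.2, R = (-32.15, 49.83). ∠LRG = 42.3° gives RG at -84.30° from the x-axis; with |RG| = 15.6, G = (-30.60, 34.31). Then |HG| = |G − H| = 39.82.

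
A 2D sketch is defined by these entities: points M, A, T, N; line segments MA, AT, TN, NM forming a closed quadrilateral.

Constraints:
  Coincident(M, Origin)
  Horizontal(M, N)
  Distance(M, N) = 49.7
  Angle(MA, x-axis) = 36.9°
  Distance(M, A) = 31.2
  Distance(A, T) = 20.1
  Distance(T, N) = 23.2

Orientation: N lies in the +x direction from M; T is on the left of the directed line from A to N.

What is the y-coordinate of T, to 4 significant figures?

22.65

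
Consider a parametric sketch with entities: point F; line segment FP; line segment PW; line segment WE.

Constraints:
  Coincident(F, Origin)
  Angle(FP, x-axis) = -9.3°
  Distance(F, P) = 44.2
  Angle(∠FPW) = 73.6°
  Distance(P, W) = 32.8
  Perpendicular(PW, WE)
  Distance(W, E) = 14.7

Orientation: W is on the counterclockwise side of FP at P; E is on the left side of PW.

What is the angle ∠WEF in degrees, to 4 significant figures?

143.7°

∠FPW = 73.6°, so PW runs at -9.3° + (180° − 73.6°) = 97.10° from the x-axis; with |PW| = 32.8, W = P + 32.8·(cos 97.10°, sin 97.10°) = (39.56, 25.41). PW is perpendicular to WE; with |WE| = 14.7 on the left of PW, E = W + 14.7·(-0.9923, -0.1236) = (24.98, 23.59). Then cos ∠WEF = EW·EF / (|EW||EF|), giving 143.7°.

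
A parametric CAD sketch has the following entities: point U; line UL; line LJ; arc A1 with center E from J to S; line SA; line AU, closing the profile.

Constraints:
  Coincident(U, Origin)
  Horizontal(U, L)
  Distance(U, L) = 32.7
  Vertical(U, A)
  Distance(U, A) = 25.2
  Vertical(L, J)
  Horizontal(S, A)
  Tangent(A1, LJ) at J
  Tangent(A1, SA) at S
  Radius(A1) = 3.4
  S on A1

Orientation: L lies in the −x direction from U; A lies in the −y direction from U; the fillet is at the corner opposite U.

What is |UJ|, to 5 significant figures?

39.301

U is at the origin; U and L share the same y with |UL| = 32.7 and L on the −x side, so L = (-32.700, 0.0000). UA is vertical with |UA| = 25.2 and A on the −y side, so A = (0.0000, -25.200). The virtual corner opposite U is at (-32.700, -25.200). A1 meets LJ tangentially, so EJ is at right angles to LJ and A1 meets SA tangentially, so ES is at right angles to SA, with radius 3.4, so the center E sits 3.4 in from both sides at E = (-29.300, -21.800). That places the tangent points at J = (-32.700, -21.800) on LJ and S = (-29.300, -25.200) on SA. Then |UJ| = |J − U| = 39.301.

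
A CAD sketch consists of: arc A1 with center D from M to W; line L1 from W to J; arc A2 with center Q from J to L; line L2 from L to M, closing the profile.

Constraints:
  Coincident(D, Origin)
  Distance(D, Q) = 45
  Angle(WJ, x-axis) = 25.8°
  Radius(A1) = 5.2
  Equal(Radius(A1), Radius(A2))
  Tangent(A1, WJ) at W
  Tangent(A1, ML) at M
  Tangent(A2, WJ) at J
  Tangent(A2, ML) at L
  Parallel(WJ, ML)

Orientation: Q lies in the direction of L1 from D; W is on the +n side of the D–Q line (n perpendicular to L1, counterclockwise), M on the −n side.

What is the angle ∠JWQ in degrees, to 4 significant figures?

6.592°

The slot axis is L1's direction at 25.8°, so u = (cos 25.8°, sin 25.8°) = (0.9003, 0.4352) and n = (−sin 25.8°, cos 25.8°) = (-0.4352, 0.9003). D is at the origin and Q lies 45.0 along u from D, so Q = 45.0·u = (40.51, 19.59). Tangency of A1 to both parallel lines with radius 5.2 puts W and M at D ± 5.2·n: W = (-2.263, 4.682), M = (2.263, -4.682). Equal radii place J and L the same way about Q: J = Q + 5.2·n = (38.25, 24.27), L = Q − 5.2·n = (42.78, 14.90). Then cos ∠JWQ = WJ·WQ / (|WJ||WQ|), giving 6.592°.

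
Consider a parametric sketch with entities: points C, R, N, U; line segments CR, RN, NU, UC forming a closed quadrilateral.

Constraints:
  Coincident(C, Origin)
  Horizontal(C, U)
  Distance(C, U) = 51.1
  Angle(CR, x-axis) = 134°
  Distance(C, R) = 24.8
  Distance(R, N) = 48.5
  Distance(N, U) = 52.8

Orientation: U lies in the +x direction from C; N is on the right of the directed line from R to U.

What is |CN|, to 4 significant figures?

25.82

Checks: |RN| = 48.50 ✓; |NU| = 52.80 ✓.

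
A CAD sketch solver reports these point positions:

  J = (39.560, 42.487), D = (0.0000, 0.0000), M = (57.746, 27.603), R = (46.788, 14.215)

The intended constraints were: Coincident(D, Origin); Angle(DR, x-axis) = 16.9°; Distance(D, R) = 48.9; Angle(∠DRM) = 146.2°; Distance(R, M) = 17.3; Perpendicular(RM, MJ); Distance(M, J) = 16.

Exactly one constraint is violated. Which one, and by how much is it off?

Distance(M, J) = 16 — off by 7.50.

D = (0.00, 0.00) ✓; DR at 16.90° ✓; |DR| = 48.90 ✓; ∠DRM = 146.2° ✓; |RM| = 17.30 ✓; ∠(RM, MJ) = 90.00° ✓; |MJ| = 23.50 ✗.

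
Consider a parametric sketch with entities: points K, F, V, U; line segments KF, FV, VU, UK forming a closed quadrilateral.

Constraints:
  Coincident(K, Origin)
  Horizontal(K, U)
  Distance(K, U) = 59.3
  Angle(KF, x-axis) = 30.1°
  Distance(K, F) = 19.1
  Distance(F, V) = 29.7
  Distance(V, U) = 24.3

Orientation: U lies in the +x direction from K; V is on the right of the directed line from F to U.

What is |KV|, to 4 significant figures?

39.37

K is at the origin; K and U share the same y with |KU| = 59.3 and U in +x, so U = (59.3, 0). KF runs at 30.1° with |KF| = 19.1, so F = (16.52, 9.579). V is determined by |FV| = 29.7 and |VU| = 24.3 together: it lies at the intersection of circle(F, 29.7) and circle(U, 24.3). With |FU| = 43.83, the foot of the radical line on FU is 25.24 from F and the perpendicular offset is √(29.7² − 25.24²) = 15.65. Taking the right-of-FU solution: V = (37.74, -11.21).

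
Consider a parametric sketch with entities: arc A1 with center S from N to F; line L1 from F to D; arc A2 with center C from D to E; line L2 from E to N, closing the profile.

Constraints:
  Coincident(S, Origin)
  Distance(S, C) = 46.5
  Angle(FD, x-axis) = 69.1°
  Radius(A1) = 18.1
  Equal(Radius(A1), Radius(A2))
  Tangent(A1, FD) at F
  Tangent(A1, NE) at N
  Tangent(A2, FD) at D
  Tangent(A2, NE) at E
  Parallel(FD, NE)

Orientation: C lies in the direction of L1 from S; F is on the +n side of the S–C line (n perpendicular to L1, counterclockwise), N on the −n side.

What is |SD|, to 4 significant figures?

49.90

Tangency of A1 to both parallel lines with radius 18.1 puts F and N at S ± 18.1·n: F = (-16.91, 6.457), N = (16.91, -6.457). Equal radii place D and E the same way about C: D = C + 18.1·n = (-0.3208, 49.90), E = C − 18.1·n = (33.50, 36.98). Then |SD| = |D − S| = 49.90.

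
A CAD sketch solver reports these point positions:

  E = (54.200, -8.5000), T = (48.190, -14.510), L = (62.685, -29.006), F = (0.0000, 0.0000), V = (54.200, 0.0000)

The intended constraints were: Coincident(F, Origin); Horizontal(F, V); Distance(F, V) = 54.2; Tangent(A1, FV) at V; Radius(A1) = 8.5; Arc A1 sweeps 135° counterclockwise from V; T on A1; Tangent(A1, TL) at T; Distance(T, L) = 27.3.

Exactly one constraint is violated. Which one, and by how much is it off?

Distance(T, L) = 27.3 — off by 6.80.

F = (0.00, 0.00) ✓; F.y = 0.00, V.y = 0.00 ✓; |FV| = 54.20 ✓; ∠(EV, VF) = 90.00° ✓; |EV| = 8.500 ✓; bearing(E→T) − bearing(E→V) = 135.0° ✓; |ET| = 8.499 ✓; ∠(ET, TL) = 90.00° ✓; |TL| = 20.50 ✗.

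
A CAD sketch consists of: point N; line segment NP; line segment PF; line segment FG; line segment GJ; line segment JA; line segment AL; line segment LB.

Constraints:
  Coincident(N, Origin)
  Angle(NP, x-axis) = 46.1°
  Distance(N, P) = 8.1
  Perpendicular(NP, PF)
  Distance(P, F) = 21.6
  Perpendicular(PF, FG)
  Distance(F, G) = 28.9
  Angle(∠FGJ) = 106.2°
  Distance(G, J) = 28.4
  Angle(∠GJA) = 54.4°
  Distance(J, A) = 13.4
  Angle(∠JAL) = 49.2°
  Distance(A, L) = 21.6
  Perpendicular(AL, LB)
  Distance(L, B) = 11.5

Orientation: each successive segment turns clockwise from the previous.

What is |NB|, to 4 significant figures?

40.55

N is at the origin; NP runs at 46.1° with length 8.1, so P = (5.617, 5.836). NP ⟂ PF, so PF runs at -43.90°; with |PF| = 21.6, F = (21.18, -9.141). The perpendicularity gives FG at right angles to PF, so FG runs at -133.9°; with |FG| = 28.9, G = (1.141, -29.96). ∠FGJ = 106.2° gives GJ at 152.3° from the x-axis; with |GJ| = 28.4, J = (-24.00, -16.76). ∠GJA = 54.4° gives JA at 26.70° from the x-axis; with |JA| = 13.4, A = (-12.03, -10.74). ∠JAL = 49.2° gives AL at -104.1° from the x-axis; with |AL| = 21.6, L = (-17.29, -31.69). The perpendicularity gives LB at right angles to AL, so LB runs at 165.9°; with |LB| = 11.5, B = (-28.45, -28.89). Then |NB| = |B − N| = 40.55.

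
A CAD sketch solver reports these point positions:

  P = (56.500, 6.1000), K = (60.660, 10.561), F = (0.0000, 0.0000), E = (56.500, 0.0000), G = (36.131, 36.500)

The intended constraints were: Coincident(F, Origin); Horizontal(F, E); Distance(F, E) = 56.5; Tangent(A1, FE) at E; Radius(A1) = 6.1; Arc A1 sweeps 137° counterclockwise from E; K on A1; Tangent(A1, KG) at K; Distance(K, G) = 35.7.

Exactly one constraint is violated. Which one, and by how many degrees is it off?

Tangent(A1, KG) at K — off by 3.60°.

F = (0.00, 0.00) ✓; F.y = 0.00, E.y = 0.00 ✓; |FE| = 56.50 ✓; ∠(PE, EF) = 90.00° ✓; |PE| = 6.100 ✓; bearing(P→K) − bearing(P→E) = 137.0° ✓; |PK| = 6.100 ✓; ∠(PK, KG) = 93.60° ✗; |KG| = 35.70 ✓.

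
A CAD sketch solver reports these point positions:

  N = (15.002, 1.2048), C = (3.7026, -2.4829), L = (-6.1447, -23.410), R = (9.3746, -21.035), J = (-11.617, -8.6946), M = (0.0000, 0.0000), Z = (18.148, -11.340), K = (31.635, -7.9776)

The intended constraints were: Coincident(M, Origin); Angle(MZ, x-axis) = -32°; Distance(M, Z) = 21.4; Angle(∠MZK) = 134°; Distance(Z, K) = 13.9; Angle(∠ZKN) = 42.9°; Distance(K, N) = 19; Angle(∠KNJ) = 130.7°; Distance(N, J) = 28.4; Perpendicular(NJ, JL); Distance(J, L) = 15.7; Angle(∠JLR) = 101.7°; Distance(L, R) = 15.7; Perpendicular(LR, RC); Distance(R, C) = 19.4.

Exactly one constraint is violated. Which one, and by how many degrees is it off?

Perpendicular(LR, RC) — off by 8.30°.

M = (0.00, 0.00) ✓; MZ at -32.00° ✓; |MZ| = 21.40 ✓; ∠MZK = 134.0° ✓; |ZK| = 13.90 ✓; ∠ZKN = 42.90° ✓; |KN| = 19.00 ✓; ∠KNJ = 130.7° ✓; |NJ| = 28.40 ✓; ∠(NJ, JL) = 90.00° ✓; |JL| = 15.70 ✓; ∠JLR = 101.7° ✓; |LR| = 15.70 ✓; ∠(LR, RC) = 98.30° ✗; |RC| = 19.40 ✓.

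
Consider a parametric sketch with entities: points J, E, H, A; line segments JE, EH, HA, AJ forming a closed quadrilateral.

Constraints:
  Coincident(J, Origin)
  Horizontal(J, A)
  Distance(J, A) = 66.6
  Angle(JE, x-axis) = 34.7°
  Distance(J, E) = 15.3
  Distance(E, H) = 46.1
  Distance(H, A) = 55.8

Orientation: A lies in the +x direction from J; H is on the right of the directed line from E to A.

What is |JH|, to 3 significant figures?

43.2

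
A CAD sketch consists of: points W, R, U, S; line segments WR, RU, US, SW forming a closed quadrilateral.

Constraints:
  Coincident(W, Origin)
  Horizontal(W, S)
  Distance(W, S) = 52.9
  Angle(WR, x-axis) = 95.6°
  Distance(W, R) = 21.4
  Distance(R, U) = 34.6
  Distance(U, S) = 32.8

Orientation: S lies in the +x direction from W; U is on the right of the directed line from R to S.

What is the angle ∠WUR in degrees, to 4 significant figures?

35.75°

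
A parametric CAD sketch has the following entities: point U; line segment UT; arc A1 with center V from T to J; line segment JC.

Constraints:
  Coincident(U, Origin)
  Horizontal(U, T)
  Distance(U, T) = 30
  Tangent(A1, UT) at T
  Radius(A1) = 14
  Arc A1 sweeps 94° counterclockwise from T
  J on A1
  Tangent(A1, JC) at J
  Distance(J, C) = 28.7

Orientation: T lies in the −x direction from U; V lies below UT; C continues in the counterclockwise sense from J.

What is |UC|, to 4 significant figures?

60.52

U is at the origin; UT is horizontal with |UT| = 30.0 and T on the −x side, so T = (-30.00, 0.000). The tangent condition forces VT to be normal to UT, so V = T + (0, -14) = (-30.00, -14.00). On A1, T sits at bearing 90° from V; a 94° counterclockwise sweep puts J at bearing 184°, so J = V + 14.0·(cos 184°, sin 184°) = (-43.97, -14.98). Since A1 is tangent to JC there, VJ ⟂ JC, so JC runs along (−sin 184°, cos 184°); with |JC| = 28.7, C = (-41.96, -43.61). Then |UC| = |C − U| = 60.52.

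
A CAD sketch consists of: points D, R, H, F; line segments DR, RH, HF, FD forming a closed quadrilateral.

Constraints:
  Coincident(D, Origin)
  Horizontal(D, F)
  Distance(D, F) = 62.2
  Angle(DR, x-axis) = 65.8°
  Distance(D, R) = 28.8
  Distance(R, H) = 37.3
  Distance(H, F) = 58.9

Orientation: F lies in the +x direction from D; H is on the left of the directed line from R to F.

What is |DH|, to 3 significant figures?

65.2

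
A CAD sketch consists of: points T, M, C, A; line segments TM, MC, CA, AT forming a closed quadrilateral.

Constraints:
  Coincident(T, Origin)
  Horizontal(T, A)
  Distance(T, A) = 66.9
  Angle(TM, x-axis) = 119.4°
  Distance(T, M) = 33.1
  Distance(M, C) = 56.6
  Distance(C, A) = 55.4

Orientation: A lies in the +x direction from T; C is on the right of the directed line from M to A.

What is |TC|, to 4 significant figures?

23.67

Checks: T = (0.00, 0.00) ✓; |MC| = 56.60 ✓; |CA| = 55.40 ✓.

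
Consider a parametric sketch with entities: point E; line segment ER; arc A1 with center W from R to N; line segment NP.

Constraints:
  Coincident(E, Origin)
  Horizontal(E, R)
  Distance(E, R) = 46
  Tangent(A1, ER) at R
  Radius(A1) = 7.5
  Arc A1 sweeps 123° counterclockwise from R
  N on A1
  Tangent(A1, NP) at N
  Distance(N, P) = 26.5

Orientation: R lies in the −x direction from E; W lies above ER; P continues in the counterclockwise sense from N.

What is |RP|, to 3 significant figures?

34.8

E is at the origin; ER is horizontal with |ER| = 46.0 and R on the −x side, so R = (-46.0, 0.00). Tangency of A1 to ER means the radius WR is perpendicular to ER, so W = R + (0, 7.5) = (-46.0, 7.50). On A1, R sits at bearing -90° from W; a 123° counterclockwise sweep puts N at bearing 33°, so N = W + 7.5·(cos 33°, sin 33°) = (-39.7, 11.6). The tangent condition forces WN to be normal to NP, so NP runs along (−sin 33°, cos 33°); with |NP| = 26.5, P = (-54.1, 33.8). Then |RP| = |P − R| = 34.8.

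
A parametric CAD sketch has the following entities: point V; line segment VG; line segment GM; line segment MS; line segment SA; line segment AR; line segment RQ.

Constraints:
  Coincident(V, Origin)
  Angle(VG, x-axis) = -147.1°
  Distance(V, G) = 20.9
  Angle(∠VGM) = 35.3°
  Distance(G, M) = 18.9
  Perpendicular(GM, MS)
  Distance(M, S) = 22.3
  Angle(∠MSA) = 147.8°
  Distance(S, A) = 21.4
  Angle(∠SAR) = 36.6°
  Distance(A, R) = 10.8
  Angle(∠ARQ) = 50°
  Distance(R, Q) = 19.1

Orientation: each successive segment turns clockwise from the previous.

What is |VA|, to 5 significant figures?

29.901

V is at the origin; VG runs at -147.1° with length 20.9, so G = (-17.548, -11.352). ∠VGM = 35.3° gives GM at 68.200° from the x-axis; with |GM| = 18.9, M = (-10.529, 6.1960). GM ⟂ MS, so MS runs at -21.800°; with |MS| = 22.3, S = (10.176, -2.0855). ∠MSA = 147.8° gives SA at -54.000° from the x-axis; with |SA| = 21.4, A = (22.755, -19.398). Then |VA| = |A − V| = 29.901.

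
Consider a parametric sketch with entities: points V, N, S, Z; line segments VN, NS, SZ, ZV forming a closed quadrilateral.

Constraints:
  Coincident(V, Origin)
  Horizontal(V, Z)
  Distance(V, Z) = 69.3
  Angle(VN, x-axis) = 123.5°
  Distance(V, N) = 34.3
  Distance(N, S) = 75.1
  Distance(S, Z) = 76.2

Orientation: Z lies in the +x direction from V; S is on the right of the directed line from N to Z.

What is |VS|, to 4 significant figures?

42.68

V is at the origin; V and Z share the same y with |VZ| = 69.3 and Z in +x, so Z = (69.3, 0). VN runs at 123.5° with |VN| = 34.3, so N = (-18.93, 28.60). S is determined by |NS| = 75.1 and |SZ| = 76.2 together: it lies at the intersection of circle(N, 75.1) and circle(Z, 76.2). With |NZ| = 92.75, the foot of the radical line on NZ is 45.48 from N and the perpendicular offset is √(75.1² − 45.48²) = 59.76. Taking the right-of-NZ solution: S = (5.901, -42.27).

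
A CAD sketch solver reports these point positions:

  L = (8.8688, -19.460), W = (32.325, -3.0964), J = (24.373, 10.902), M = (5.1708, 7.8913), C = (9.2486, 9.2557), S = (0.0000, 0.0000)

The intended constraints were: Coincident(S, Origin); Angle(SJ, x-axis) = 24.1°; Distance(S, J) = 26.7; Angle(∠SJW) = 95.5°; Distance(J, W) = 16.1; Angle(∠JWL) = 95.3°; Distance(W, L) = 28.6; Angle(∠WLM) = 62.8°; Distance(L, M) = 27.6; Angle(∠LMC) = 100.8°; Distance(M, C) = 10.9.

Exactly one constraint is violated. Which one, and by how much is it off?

Distance(M, C) = 10.9 — off by 6.60.

S = (0.00, 0.00) ✓; SJ at 24.10° ✓; |SJ| = 26.70 ✓; ∠SJW = 95.50° ✓; |JW| = 16.10 ✓; ∠JWL = 95.30° ✓; |WL| = 28.60 ✓; ∠WLM = 62.80° ✓; |LM| = 27.60 ✓; ∠LMC = 100.8° ✓; |MC| = 4.300 ✗.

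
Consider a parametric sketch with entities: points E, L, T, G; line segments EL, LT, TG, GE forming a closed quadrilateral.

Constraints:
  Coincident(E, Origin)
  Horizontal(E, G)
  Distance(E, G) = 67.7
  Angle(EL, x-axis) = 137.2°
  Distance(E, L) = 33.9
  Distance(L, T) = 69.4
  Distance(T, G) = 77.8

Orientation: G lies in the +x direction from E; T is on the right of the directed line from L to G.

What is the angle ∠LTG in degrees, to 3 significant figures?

80.6°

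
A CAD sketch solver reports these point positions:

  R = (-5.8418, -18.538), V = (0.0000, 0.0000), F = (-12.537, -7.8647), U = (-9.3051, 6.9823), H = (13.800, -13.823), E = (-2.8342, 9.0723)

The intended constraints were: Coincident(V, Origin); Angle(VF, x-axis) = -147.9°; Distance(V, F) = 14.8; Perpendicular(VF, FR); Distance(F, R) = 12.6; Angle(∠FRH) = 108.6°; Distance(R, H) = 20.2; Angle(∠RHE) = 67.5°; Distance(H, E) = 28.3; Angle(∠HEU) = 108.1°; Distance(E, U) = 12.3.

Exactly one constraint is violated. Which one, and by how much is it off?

Distance(E, U) = 12.3 — off by 5.50.

V = (0.00, 0.00) ✓; VF at -147.9° ✓; |VF| = 14.80 ✓; ∠(VF, FR) = 90.00° ✓; |FR| = 12.60 ✓; ∠FRH = 108.6° ✓; |RH| = 20.20 ✓; ∠RHE = 67.50° ✓; |HE| = 28.30 ✓; ∠HEU = 108.1° ✓; |EU| = 6.800 ✗.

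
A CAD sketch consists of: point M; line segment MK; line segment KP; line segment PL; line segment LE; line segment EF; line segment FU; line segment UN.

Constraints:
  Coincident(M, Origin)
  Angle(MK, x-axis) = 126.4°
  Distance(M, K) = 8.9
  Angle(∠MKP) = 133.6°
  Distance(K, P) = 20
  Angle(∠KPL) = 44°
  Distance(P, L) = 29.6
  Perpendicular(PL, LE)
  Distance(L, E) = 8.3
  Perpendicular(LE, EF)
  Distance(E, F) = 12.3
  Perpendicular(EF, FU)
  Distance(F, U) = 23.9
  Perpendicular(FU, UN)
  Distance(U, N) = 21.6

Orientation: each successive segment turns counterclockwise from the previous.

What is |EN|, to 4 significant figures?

25.65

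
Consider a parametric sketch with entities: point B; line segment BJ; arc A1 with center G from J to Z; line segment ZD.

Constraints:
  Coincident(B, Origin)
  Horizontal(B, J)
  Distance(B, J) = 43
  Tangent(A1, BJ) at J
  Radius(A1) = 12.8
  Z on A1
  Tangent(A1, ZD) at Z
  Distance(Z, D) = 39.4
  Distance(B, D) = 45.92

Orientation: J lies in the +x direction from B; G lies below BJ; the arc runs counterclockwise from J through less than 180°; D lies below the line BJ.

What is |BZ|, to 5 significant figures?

32.232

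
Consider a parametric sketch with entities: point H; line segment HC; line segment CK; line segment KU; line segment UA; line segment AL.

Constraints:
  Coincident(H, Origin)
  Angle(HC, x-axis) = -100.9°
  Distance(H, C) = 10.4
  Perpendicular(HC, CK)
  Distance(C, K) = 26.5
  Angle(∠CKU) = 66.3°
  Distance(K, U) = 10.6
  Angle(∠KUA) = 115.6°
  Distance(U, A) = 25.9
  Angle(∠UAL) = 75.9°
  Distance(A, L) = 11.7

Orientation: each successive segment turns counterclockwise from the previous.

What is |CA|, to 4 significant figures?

11.18

H is at the origin; HC runs at -100.9° with length 10.4, so C = (-1.967, -10.21). The perpendicularity gives CK at right angles to HC, so CK runs at -10.90°; with |CK| = 26.5, K = (24.06, -15.22). ∠CKU = 66.3° gives KU at 102.8° from the x-axis; with |KU| = 10.6, U = (21.71, -4.887). ∠KUA = 115.6° gives UA at 167.2° from the x-axis; with |UA| = 25.9, A = (-3.549, 0.8513). Then |CA| = |A − C| = 11.18.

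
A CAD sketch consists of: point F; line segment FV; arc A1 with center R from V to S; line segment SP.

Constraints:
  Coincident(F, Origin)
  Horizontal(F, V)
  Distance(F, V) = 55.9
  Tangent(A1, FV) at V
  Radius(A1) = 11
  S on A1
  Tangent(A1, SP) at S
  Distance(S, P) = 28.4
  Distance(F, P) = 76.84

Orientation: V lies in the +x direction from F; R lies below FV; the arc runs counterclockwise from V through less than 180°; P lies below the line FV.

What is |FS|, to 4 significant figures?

50.79

Checks: |RS| = 11.00 ✓; ∠(RS, SP) = 90.00° ✓; |SP| = 28.40 ✓; |FP| = 76.84 ✓.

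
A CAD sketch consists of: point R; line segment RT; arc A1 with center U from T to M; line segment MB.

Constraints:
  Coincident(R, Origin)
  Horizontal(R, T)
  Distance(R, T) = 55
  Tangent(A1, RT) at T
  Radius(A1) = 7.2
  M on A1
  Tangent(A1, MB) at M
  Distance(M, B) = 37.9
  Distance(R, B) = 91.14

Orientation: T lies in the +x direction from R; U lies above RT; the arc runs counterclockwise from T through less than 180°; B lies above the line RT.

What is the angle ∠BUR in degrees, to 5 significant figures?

150.95°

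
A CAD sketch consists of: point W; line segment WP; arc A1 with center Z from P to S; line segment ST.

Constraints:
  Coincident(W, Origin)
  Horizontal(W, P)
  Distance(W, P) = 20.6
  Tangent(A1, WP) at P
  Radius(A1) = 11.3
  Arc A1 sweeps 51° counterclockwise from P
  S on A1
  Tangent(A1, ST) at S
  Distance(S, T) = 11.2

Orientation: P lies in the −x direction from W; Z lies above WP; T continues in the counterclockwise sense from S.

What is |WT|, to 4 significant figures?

13.75

W is at the origin; WP is horizontal with |WP| = 20.6 and P on the −x side, so P = (-20.60, 0.000). Since A1 is tangent to WP there, ZP ⟂ WP, so Z = P + (0, 11.3) = (-20.60, 11.30). On A1, P sits at bearing -90° from Z; a 51° counterclockwise sweep puts S at bearing -39°, so S = Z + 11.3·(cos -39°, sin -39°) = (-11.82, 4.189). Since A1 is tangent to ST there, ZS ⟂ ST, so ST runs along (−sin -39°, cos -39°); with |ST| = 11.2, T = (-4.770, 12.89). Then |WT| = |T − W| = 13.75.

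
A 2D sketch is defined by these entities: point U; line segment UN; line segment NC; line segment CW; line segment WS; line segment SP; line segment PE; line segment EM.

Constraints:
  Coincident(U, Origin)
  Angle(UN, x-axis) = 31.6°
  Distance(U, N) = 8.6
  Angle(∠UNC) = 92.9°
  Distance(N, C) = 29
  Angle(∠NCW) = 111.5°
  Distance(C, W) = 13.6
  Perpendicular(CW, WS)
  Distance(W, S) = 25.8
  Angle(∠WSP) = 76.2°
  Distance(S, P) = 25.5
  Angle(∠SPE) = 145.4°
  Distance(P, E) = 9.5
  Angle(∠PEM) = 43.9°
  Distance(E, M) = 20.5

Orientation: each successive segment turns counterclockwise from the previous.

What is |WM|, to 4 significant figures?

17.76

U is at the origin; UN runs at 31.6° with length 8.6, so N = (7.325, 4.506). ∠UNC = 92.9° gives NC at 118.7° from the x-axis; with |NC| = 29.0, C = (-6.602, 29.94). ∠NCW = 111.5° gives CW at -172.8° from the x-axis; with |CW| = 13.6, W = (-20.09, 28.24). CW is perpendicular to WS, so WS runs at -82.80°; with |WS| = 25.8, S = (-16.86, 2.642). ∠WSP = 76.2° gives SP at 21.00° from the x-axis; with |SP| = 25.5, P = (6.946, 11.78). ∠SPE = 145.4° gives PE at 55.60° from the x-axis; with |PE| = 9.5, E = (12.31, 19.62). ∠PEM = 43.9° gives EM at -168.3° from the x-axis; with |EM| = 20.5, M = (-7.761, 15.46). Then |WM| = |M − W| = 17.76.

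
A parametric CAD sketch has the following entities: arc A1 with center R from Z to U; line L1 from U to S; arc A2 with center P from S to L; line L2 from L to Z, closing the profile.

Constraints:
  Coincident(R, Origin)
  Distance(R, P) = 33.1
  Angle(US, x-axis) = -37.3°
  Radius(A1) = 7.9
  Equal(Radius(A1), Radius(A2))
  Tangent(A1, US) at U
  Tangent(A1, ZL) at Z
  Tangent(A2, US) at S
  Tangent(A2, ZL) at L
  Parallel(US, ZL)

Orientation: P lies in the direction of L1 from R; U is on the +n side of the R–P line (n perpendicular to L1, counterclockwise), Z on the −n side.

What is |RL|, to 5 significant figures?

34.030

Tangency of A1 to both parallel lines with radius 7.9 puts U and Z at R ± 7.9·n: U = (4.7873, 6.2842), Z = (-4.7873, -6.2842). Equal radii place S and L the same way about P: S = P + 7.9·n = (31.117, -13.774), L = P − 7.9·n = (21.543, -26.342). Then |RL| = |L − R| = 34.030.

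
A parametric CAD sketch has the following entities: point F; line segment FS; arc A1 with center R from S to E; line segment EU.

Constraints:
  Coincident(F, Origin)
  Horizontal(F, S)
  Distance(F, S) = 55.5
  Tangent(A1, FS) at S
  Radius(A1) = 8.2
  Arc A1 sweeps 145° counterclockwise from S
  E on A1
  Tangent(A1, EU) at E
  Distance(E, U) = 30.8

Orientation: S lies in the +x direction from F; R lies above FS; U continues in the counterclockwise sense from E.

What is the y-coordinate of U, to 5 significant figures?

32.583

F is at the origin; F and S share the same y with |FS| = 55.5 and S on the +x side, so S = (55.500, 0.0000). The tangent condition forces RS to be normal to FS, so R = S + (0, 8.2) = (55.500, 8.2000). On A1, S sits at bearing -90° from R; a 145° counterclockwise sweep puts E at bearing 55°, so E = R + 8.2·(cos 55°, sin 55°) = (60.203, 14.917). Since A1 is tangent to EU there, RE ⟂ EU, so EU runs along (−sin 55°, cos 55°); with |EU| = 30.8, U = (34.973, 32.583). So U.y = 32.583.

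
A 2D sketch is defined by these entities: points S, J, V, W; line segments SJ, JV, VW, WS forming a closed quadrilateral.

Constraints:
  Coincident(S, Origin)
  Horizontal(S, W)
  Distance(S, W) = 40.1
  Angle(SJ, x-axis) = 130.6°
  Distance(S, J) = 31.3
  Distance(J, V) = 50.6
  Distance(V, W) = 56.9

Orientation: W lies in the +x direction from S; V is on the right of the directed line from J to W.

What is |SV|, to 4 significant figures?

27.96

Checks: |JV| = 50.60 ✓; |VW| = 56.90 ✓.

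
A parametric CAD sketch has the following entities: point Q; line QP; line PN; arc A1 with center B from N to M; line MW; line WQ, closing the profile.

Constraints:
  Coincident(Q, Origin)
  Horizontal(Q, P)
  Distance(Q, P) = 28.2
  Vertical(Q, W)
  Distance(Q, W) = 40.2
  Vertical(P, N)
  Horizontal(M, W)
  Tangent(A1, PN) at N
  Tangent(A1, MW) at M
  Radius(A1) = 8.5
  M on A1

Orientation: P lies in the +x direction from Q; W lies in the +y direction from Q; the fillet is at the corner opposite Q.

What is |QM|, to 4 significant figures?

44.77

Q is at the origin; Q and P share the same y with |QP| = 28.2 and P on the +x side, so P = (28.20, 0.000). QW is vertical with |QW| = 40.2 and W on the +y side, so W = (0.000, 40.20). The virtual corner opposite Q is at (28.20, 40.20). Since A1 is tangent to PN there, BN ⟂ PN and tangency of A1 to MW means the radius BM is perpendicular to MW, with radius 8.5, so the center B sits 8.5 in from both sides at B = (19.70, 31.70). That places the tangent points at N = (28.20, 31.70) on PN and M = (19.70, 40.20) on MW. Then |QM| = |M − Q| = 44.77.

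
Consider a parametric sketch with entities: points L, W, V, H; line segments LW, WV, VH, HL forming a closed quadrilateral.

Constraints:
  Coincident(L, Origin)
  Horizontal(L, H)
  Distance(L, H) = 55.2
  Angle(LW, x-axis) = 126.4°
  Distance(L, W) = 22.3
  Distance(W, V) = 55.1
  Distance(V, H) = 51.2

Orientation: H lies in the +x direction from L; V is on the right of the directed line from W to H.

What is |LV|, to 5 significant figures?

33.082

L is at the origin; LH is horizontal with |LH| = 55.2 and H in +x, so H = (55.2, 0). LW runs at 126.4° with |LW| = 22.3, so W = (-13.233, 17.949). V is determined by |WV| = 55.1 and |VH| = 51.2 together: it lies at the intersection of circle(W, 55.1) and circle(H, 51.2). With |WH| = 70.748, the foot of the radical line on WH is 38.304 from W and the perpendicular offset is √(55.1² − 38.304²) = 39.608. Taking the right-of-WH solution: V = (13.769, -30.081).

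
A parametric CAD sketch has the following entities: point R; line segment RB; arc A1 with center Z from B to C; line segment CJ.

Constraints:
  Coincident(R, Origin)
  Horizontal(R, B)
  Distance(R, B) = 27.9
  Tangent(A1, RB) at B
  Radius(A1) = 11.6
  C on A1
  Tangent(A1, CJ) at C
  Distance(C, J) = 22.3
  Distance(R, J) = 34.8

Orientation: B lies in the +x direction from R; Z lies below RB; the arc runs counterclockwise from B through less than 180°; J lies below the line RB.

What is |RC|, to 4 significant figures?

19.23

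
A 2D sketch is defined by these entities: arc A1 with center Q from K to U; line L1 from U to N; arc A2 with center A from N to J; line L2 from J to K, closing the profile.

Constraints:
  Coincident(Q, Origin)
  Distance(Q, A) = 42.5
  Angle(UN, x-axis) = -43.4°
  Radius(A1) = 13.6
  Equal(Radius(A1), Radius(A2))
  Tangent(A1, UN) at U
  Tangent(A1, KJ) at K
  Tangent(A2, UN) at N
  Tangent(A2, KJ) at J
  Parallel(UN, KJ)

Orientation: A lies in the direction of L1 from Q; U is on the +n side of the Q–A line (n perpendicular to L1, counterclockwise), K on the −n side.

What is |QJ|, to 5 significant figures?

44.623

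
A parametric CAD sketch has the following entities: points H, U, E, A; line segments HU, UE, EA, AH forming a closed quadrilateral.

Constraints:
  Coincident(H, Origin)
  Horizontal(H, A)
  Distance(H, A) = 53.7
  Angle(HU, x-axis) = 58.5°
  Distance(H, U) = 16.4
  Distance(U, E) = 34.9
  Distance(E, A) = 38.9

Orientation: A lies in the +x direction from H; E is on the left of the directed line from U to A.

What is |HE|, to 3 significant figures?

50.5

Checks: |UE| = 34.90 ✓; |EA| = 38.90 ✓.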